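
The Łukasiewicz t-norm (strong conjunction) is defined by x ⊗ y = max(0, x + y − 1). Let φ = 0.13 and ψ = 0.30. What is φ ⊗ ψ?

0.00

φ ⊗ ψ = max(0, 0.13 + 0.30 − 1) = max(0, -0.57) = 0.00
For comparison, the Gödel (minimum) t-norm min(x, y) would give 0.13.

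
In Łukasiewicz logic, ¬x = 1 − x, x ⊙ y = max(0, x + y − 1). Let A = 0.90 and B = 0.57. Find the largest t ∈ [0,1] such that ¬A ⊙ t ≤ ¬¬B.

1.00

¬A = 1 − 0.90 = 0.10
So the left factor is ¬A = 0.10.
¬B = 1 − 0.57 = 0.43
¬¬B = 1 − 0.43 = 0.57
So the right-hand bound is ¬¬B = 0.57.
The residuum of the Łukasiewicz t-norm gives the supremum: min(1, 1 − 0.10 + 0.57).
1 − 0.10 + 0.57 = 1.47, so t = min(1, 1.47) = 1.00.
Check: 0.10 ⊙ 1.00 = max(0, 0.10) = 0.10 ≤ 0.57.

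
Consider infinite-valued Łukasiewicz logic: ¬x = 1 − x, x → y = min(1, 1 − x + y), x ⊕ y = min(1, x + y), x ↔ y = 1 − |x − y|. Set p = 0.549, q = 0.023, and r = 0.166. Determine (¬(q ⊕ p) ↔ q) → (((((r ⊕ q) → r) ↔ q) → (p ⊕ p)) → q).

0.428

q ⊕ p = min(1, 0.023 + 0.549) = min(1, 0.572) = 0.572
¬(q ⊕ p) = 1 − 0.572 = 0.428
¬(q ⊕ p) ↔ q = 1 − |0.428 − 0.023| = 1 − 0.405 = 0.595
r ⊕ q = min(1, 0.166 + 0.023) = min(1, 0.189) = 0.189
(r ⊕ q) → r = min(1, 1 − 0.189 + 0.166) = min(1, 0.977) = 0.977
((r ⊕ q) → r) ↔ q = 1 − |0.977 − 0.023| = 1 − 0.954 = 0.046
p ⊕ p = min(1, 0.549 + 0.549) = min(1, 1.098) = 1.000
(((r ⊕ q) → r) ↔ q) → (p ⊕ p) = min(1, 1 − 0.046 + 1.000) = min(1, 1.954) = 1.000
((((r ⊕ q) → r) ↔ q) → (p ⊕ p)) → q = min(1, 1 − 1.000 + 0.023) = min(1, 0.023) = 0.023
(¬(q ⊕ p) ↔ q) → (((((r ⊕ q) → r) ↔ q) → (p ⊕ p)) → q) = min(1, 1 − 0.595 + 0.023) = min(1, 0.428) = 0.428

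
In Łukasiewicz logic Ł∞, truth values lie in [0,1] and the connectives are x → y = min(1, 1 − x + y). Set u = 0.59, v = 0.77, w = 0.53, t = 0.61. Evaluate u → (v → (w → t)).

w → t = min(1, 1 − 0.53 + 0.61) = min(1, 1.08) = 1.00
v → (w → t) = min(1, 1 − 0.77 + 1.00) = min(1, 1.23) = 1.00
u → (v → (w → t)) = min(1, 1 − 0.59 + 1.00) = min(1, 1.41) = 1.00

1.00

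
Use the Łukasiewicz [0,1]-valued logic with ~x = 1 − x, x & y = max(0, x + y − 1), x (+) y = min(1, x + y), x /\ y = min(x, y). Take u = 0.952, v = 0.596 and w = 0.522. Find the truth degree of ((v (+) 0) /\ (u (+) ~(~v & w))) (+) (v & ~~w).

v (+) 0 = min(1, 0.596 + 0.000) = min(1, 0.596) = 0.596
~v = 1 − 0.596 = 0.404
~v & w = max(0, 0.404 + 0.522 − 1) = max(0, -0.074) = 0.000
~(~v & w) = 1 − 0.000 = 1.000
u (+) ~(~v & w) = min(1, 0.952 + 1.000) = min(1, 1.952) = 1.000
(v (+) 0) /\ (u (+) ~(~v & w)) = min(0.596, 1.000) = 0.596
~w = 1 − 0.522 = 0.478
~~w = 1 − 0.478 = 0.522
v & ~~w = max(0, 0.596 + 0.522 − 1) = max(0, 0.118) = 0.118
((v (+) 0) /\ (u (+) ~(~v & w))) (+) (v & ~~w) = min(1, 0.596 + 0.118) = min(1, 0.714) = 0.714

0.714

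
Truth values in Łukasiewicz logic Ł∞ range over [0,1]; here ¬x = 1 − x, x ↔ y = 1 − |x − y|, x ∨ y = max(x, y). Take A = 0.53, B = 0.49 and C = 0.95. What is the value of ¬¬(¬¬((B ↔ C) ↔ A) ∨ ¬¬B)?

0.99

B ↔ C = 1 − |0.49 − 0.95| = 1 − 0.46 = 0.54
(B ↔ C) ↔ A = 1 − |0.54 − 0.53| = 1 − 0.01 = 0.99
¬((B ↔ C) ↔ A) = 1 − 0.99 = 0.01
¬¬((B ↔ C) ↔ A) = 1 − 0.01 = 0.99
¬B = 1 − 0.49 = 0.51
¬¬B = 1 − 0.51 = 0.49
¬¬((B ↔ C) ↔ A) ∨ ¬¬B = max(0.99, 0.49) = 0.99
¬(¬¬((B ↔ C) ↔ A) ∨ ¬¬B) = 1 − 0.99 = 0.01
¬¬(¬¬((B ↔ C) ↔ A) ∨ ¬¬B) = 1 − 0.01 = 0.99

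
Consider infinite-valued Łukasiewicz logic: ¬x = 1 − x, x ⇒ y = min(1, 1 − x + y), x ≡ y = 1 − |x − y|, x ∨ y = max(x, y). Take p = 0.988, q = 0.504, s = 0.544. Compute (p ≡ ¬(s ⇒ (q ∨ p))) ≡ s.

q ∨ p = max(0.504, 0.988) = 0.988
s ⇒ (q ∨ p) = min(1, 1 − 0.544 + 0.988) = min(1, 1.444) = 1.000
¬(s ⇒ (q ∨ p)) = 1 − 1.000 = 0.000
p ≡ ¬(s ⇒ (q ∨ p)) = 1 − |0.988 − 0.000| = 1 − 0.988 = 0.012
(p ≡ ¬(s ⇒ (q ∨ p))) ≡ s = 1 − |0.012 − 0.544| = 1 − 0.532 = 0.468

0.468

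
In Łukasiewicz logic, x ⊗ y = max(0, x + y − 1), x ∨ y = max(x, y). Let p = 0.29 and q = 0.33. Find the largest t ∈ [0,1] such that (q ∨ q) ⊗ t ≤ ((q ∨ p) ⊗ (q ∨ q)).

q ∨ q = max(0.33, 0.33) = 0.33
So the left factor is q ∨ q = 0.33.
q ∨ p = max(0.33, 0.29) = 0.33
(q ∨ p) ⊗ (q ∨ q) = max(0, 0.33 + 0.33 − 1) = max(0, -0.34) = 0.00
So the right-hand bound is (q ∨ p) ⊗ (q ∨ q) = 0.00.
The residuum of the Łukasiewicz t-norm gives the supremum: min(1, 1 − 0.33 + 0.00).
1 − 0.33 + 0.00 = 0.67, so t = min(1, 0.67) = 0.67.
Check: 0.33 ⊗ 0.67 = max(0, 0.00) = 0.00 ≤ 0.00.

0.67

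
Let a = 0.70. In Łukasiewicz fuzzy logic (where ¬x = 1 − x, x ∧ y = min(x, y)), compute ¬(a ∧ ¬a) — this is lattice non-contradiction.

0.70

¬a = 1 − 0.70 = 0.30
a ∧ ¬a = min(0.70, 0.30) = 0.30
¬(a ∧ ¬a) = 1 − 0.30 = 0.70
(The value 0.70 < 1 shows this instance is not satisfied; not a Ł∞-tautology — its value is 1 − min(a, 1−a).)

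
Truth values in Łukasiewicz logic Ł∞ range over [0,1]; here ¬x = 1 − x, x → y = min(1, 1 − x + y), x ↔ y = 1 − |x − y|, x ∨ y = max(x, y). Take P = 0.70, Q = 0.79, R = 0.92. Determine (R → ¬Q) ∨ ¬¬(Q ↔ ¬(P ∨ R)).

¬Q = 1 − 0.79 = 0.21
R → ¬Q = min(1, 1 − 0.92 + 0.21) = min(1, 0.29) = 0.29
P ∨ R = max(0.70, 0.92) = 0.92
¬(P ∨ R) = 1 − 0.92 = 0.08
Q ↔ ¬(P ∨ R) = 1 − |0.79 − 0.08| = 1 − 0.71 = 0.29
¬(Q ↔ ¬(P ∨ R)) = 1 − 0.29 = 0.71
¬¬(Q ↔ ¬(P ∨ R)) = 1 − 0.71 = 0.29
(R → ¬Q) ∨ ¬¬(Q ↔ ¬(P ∨ R)) = max(0.29, 0.29) = 0.29

0.29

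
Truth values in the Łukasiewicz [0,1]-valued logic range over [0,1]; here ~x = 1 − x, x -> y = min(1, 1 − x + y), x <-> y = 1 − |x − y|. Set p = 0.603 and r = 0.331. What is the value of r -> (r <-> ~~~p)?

1.000

~p = 1 − 0.603 = 0.397
~~p = 1 − 0.397 = 0.603
~~~p = 1 − 0.603 = 0.397
r <-> ~~~p = 1 − |0.331 − 0.397| = 1 − 0.066 = 0.934
r -> (r <-> ~~~p) = min(1, 1 − 0.331 + 0.934) = min(1, 1.603) = 1.000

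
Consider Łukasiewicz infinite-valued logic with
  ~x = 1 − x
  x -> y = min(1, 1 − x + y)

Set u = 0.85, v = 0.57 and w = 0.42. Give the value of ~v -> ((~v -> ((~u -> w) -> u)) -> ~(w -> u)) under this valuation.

0.57

~v = 1 − 0.57 = 0.43
~u = 1 − 0.85 = 0.15
~u -> w = min(1, 1 − 0.15 + 0.42) = min(1, 1.27) = 1.00
(~u -> w) -> u = min(1, 1 − 1.00 + 0.85) = min(1, 0.85) = 0.85
~v -> ((~u -> w) -> u) = min(1, 1 − 0.43 + 0.85) = min(1, 1.42) = 1.00
w -> u = min(1, 1 − 0.42 + 0.85) = min(1, 1.43) = 1.00
~(w -> u) = 1 − 1.00 = 0.00
(~v -> ((~u -> w) -> u)) -> ~(w -> u) = min(1, 1 − 1.00 + 0.00) = min(1, 0.00) = 0.00
~v -> ((~v -> ((~u -> w) -> u)) -> ~(w -> u)) = min(1, 1 − 0.43 + 0.00) = min(1, 0.57) = 0.57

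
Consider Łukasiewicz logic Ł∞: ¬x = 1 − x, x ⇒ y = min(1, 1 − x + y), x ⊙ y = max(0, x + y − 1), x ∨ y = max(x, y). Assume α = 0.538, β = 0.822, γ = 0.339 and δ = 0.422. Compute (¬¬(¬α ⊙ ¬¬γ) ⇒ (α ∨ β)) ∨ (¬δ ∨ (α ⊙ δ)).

1.000

¬α = 1 − 0.538 = 0.462
¬γ = 1 − 0.339 = 0.661
¬¬γ = 1 − 0.661 = 0.339
¬α ⊙ ¬¬γ = max(0, 0.462 + 0.339 − 1) = max(0, -0.199) = 0.000
¬(¬α ⊙ ¬¬γ) = 1 − 0.000 = 1.000
¬¬(¬α ⊙ ¬¬γ) = 1 − 1.000 = 0.000
α ∨ β = max(0.538, 0.822) = 0.822
¬¬(¬α ⊙ ¬¬γ) ⇒ (α ∨ β) = min(1, 1 − 0.000 + 0.822) = min(1, 1.822) = 1.000
¬δ = 1 − 0.422 = 0.578
α ⊙ δ = max(0, 0.538 + 0.422 − 1) = max(0, -0.040) = 0.000
¬δ ∨ (α ⊙ δ) = max(0.578, 0.000) = 0.578
(¬¬(¬α ⊙ ¬¬γ) ⇒ (α ∨ β)) ∨ (¬δ ∨ (α ⊙ δ)) = max(1.000, 0.578) = 1.000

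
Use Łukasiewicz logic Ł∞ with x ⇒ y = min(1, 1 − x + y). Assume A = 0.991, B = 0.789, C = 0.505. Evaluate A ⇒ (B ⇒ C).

0.725

B ⇒ C = min(1, 1 − 0.789 + 0.505) = min(1, 0.716) = 0.716
A ⇒ (B ⇒ C) = min(1, 1 − 0.991 + 0.716) = min(1, 0.725) = 0.725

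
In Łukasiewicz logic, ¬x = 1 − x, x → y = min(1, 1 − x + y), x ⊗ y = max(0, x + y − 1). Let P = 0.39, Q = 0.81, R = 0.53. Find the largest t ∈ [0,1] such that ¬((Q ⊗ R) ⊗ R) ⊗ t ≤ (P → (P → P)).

Q ⊗ R = max(0, 0.81 + 0.53 − 1) = max(0, 0.34) = 0.34
(Q ⊗ R) ⊗ R = max(0, 0.34 + 0.53 − 1) = max(0, -0.13) = 0.00
¬((Q ⊗ R) ⊗ R) = 1 − 0.00 = 1.00
So the left factor is ¬((Q ⊗ R) ⊗ R) = 1.00.
P → P = min(1, 1 − 0.39 + 0.39) = min(1, 1.00) = 1.00
P → (P → P) = min(1, 1 − 0.39 + 1.00) = min(1, 1.61) = 1.00
So the right-hand bound is P → (P → P) = 1.00.
The residuum of the Łukasiewicz t-norm gives the supremum: min(1, 1 − 1.00 + 1.00).
1 − 1.00 + 1.00 = 1.00, so t = min(1, 1.00) = 1.00.
Check: 1.00 ⊗ 1.00 = max(0, 1.00) = 1.00 ≤ 1.00.

1.00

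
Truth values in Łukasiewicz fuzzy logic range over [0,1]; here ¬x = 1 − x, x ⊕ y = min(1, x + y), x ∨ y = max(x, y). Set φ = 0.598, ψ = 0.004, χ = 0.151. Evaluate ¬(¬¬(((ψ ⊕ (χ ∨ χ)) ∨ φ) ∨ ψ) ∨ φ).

χ ∨ χ = max(0.151, 0.151) = 0.151
ψ ⊕ (χ ∨ χ) = min(1, 0.004 + 0.151) = min(1, 0.155) = 0.155
(ψ ⊕ (χ ∨ χ)) ∨ φ = max(0.155, 0.598) = 0.598
((ψ ⊕ (χ ∨ χ)) ∨ φ) ∨ ψ = max(0.598, 0.004) = 0.598
¬(((ψ ⊕ (χ ∨ χ)) ∨ φ) ∨ ψ) = 1 − 0.598 = 0.402
¬¬(((ψ ⊕ (χ ∨ χ)) ∨ φ) ∨ ψ) = 1 − 0.402 = 0.598
¬¬(((ψ ⊕ (χ ∨ χ)) ∨ φ) ∨ ψ) ∨ φ = max(0.598, 0.598) = 0.598
¬(¬¬(((ψ ⊕ (χ ∨ χ)) ∨ φ) ∨ ψ) ∨ φ) = 1 − 0.598 = 0.402

0.402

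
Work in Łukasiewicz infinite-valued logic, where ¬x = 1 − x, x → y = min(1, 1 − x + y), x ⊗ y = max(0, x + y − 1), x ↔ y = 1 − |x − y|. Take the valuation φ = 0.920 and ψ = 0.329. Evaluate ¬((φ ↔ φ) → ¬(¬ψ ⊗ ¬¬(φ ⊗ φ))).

0.511

φ ↔ φ = 1 − |0.920 − 0.920| = 1 − 0.000 = 1.000
¬ψ = 1 − 0.329 = 0.671
φ ⊗ φ = max(0, 0.920 + 0.920 − 1) = max(0, 0.840) = 0.840
¬(φ ⊗ φ) = 1 − 0.840 = 0.160
¬¬(φ ⊗ φ) = 1 − 0.160 = 0.840
¬ψ ⊗ ¬¬(φ ⊗ φ) = max(0, 0.671 + 0.840 − 1) = max(0, 0.511) = 0.511
¬(¬ψ ⊗ ¬¬(φ ⊗ φ)) = 1 − 0.511 = 0.489
(φ ↔ φ) → ¬(¬ψ ⊗ ¬¬(φ ⊗ φ)) = min(1, 1 − 1.000 + 0.489) = min(1, 0.489) = 0.489
¬((φ ↔ φ) → ¬(¬ψ ⊗ ¬¬(φ ⊗ φ))) = 1 − 0.489 = 0.511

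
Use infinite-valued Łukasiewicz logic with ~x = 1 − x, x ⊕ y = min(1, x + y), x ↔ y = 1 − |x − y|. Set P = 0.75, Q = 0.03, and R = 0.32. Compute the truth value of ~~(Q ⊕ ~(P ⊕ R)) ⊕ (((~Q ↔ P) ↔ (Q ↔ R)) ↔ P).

0.85

P ⊕ R = min(1, 0.75 + 0.32) = min(1, 1.07) = 1.00
~(P ⊕ R) = 1 − 1.00 = 0.00
Q ⊕ ~(P ⊕ R) = min(1, 0.03 + 0.00) = min(1, 0.03) = 0.03
~(Q ⊕ ~(P ⊕ R)) = 1 − 0.03 = 0.97
~~(Q ⊕ ~(P ⊕ R)) = 1 − 0.97 = 0.03
~Q = 1 − 0.03 = 0.97
~Q ↔ P = 1 − |0.97 − 0.75| = 1 − 0.22 = 0.78
Q ↔ R = 1 − |0.03 − 0.32| = 1 − 0.29 = 0.71
(~Q ↔ P) ↔ (Q ↔ R) = 1 − |0.78 − 0.71| = 1 − 0.07 = 0.93
((~Q ↔ P) ↔ (Q ↔ R)) ↔ P = 1 − |0.93 − 0.75| = 1 − 0.18 = 0.82
~~(Q ⊕ ~(P ⊕ R)) ⊕ (((~Q ↔ P) ↔ (Q ↔ R)) ↔ P) = min(1, 0.03 + 0.82) = min(1, 0.85) = 0.85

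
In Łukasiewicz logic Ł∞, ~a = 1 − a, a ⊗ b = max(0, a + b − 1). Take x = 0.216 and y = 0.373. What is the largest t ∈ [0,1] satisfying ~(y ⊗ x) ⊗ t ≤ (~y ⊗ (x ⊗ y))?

0.000

y ⊗ x = max(0, 0.373 + 0.216 − 1) = max(0, -0.411) = 0.000
~(y ⊗ x) = 1 − 0.000 = 1.000
So the left factor is ~(y ⊗ x) = 1.000.
~y = 1 − 0.373 = 0.627
x ⊗ y = max(0, 0.216 + 0.373 − 1) = max(0, -0.411) = 0.000
~y ⊗ (x ⊗ y) = max(0, 0.627 + 0.000 − 1) = max(0, -0.373) = 0.000
So the right-hand bound is ~y ⊗ (x ⊗ y) = 0.000.
The residuum of the Łukasiewicz t-norm gives the supremum: min(1, 1 − 1.000 + 0.000).
1 − 1.000 + 0.000 = 0.000, so t = min(1, 0.000) = 0.000.
Check: 1.000 ⊗ 0.000 = max(0, 0.000) = 0.000 ≤ 0.000.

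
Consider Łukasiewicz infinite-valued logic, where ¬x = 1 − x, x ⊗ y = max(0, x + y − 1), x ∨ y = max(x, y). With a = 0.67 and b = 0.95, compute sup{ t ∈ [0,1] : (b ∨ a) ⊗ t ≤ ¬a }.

b ∨ a = max(0.95, 0.67) = 0.95
So the left factor is b ∨ a = 0.95.
¬a = 1 − 0.67 = 0.33
So the right-hand bound is ¬a = 0.33.
The residuum of the Łukasiewicz t-norm gives the supremum: min(1, 1 − 0.95 + 0.33).
1 − 0.95 + 0.33 = 0.38, so t = min(1, 0.38) = 0.38.
Check: 0.95 ⊗ 0.38 = max(0, 0.33) = 0.33 ≤ 0.33.

0.38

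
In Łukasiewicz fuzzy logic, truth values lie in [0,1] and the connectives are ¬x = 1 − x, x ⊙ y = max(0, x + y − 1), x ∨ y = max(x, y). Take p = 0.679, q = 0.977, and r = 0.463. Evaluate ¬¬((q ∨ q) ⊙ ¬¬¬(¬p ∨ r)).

q ∨ q = max(0.977, 0.977) = 0.977
¬p = 1 − 0.679 = 0.321
¬p ∨ r = max(0.321, 0.463) = 0.463
¬(¬p ∨ r) = 1 − 0.463 = 0.537
¬¬(¬p ∨ r) = 1 − 0.537 = 0.463
¬¬¬(¬p ∨ r) = 1 − 0.463 = 0.537
(q ∨ q) ⊙ ¬¬¬(¬p ∨ r) = max(0, 0.977 + 0.537 − 1) = max(0, 0.514) = 0.514
¬((q ∨ q) ⊙ ¬¬¬(¬p ∨ r)) = 1 − 0.514 = 0.486
¬¬((q ∨ q) ⊙ ¬¬¬(¬p ∨ r)) = 1 − 0.486 = 0.514

0.514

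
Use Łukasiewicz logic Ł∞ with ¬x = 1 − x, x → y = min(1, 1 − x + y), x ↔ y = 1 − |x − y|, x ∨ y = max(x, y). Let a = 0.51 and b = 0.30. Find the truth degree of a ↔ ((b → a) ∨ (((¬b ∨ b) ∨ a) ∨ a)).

0.51

b → a = min(1, 1 − 0.30 + 0.51) = min(1, 1.21) = 1.00
¬b = 1 − 0.30 = 0.70
¬b ∨ b = max(0.70, 0.30) = 0.70
(¬b ∨ b) ∨ a = max(0.70, 0.51) = 0.70
((¬b ∨ b) ∨ a) ∨ a = max(0.70, 0.51) = 0.70
(b → a) ∨ (((¬b ∨ b) ∨ a) ∨ a) = max(1.00, 0.70) = 1.00
a ↔ ((b → a) ∨ (((¬b ∨ b) ∨ a) ∨ a)) = 1 − |0.51 − 1.00| = 1 − 0.49 = 0.51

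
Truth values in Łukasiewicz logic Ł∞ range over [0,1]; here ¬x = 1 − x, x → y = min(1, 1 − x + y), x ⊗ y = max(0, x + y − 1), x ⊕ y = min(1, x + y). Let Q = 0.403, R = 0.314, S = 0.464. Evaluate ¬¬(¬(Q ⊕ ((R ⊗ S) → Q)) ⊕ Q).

0.403

R ⊗ S = max(0, 0.314 + 0.464 − 1) = max(0, -0.222) = 0.000
(R ⊗ S) → Q = min(1, 1 − 0.000 + 0.403) = min(1, 1.403) = 1.000
Q ⊕ ((R ⊗ S) → Q) = min(1, 0.403 + 1.000) = min(1, 1.403) = 1.000
¬(Q ⊕ ((R ⊗ S) → Q)) = 1 − 1.000 = 0.000
¬(Q ⊕ ((R ⊗ S) → Q)) ⊕ Q = min(1, 0.000 + 0.403) = min(1, 0.403) = 0.403
¬(¬(Q ⊕ ((R ⊗ S) → Q)) ⊕ Q) = 1 − 0.403 = 0.597
¬¬(¬(Q ⊕ ((R ⊗ S) → Q)) ⊕ Q) = 1 − 0.597 = 0.403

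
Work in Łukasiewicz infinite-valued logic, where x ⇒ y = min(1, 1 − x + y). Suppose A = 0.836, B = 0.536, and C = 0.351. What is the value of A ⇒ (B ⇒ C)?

0.979

B ⇒ C = min(1, 1 − 0.536 + 0.351) = min(1, 0.815) = 0.815
A ⇒ (B ⇒ C) = min(1, 1 − 0.836 + 0.815) = min(1, 0.979) = 0.979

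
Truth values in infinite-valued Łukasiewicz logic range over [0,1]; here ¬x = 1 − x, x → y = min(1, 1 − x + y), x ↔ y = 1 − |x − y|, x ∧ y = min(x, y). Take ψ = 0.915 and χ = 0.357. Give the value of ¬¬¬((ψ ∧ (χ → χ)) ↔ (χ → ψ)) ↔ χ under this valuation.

χ → χ = min(1, 1 − 0.357 + 0.357) = min(1, 1.000) = 1.000
ψ ∧ (χ → χ) = min(0.915, 1.000) = 0.915
χ → ψ = min(1, 1 − 0.357 + 0.915) = min(1, 1.558) = 1.000
(ψ ∧ (χ → χ)) ↔ (χ → ψ) = 1 − |0.915 − 1.000| = 1 − 0.085 = 0.915
¬((ψ ∧ (χ → χ)) ↔ (χ → ψ)) = 1 − 0.915 = 0.085
¬¬((ψ ∧ (χ → χ)) ↔ (χ → ψ)) = 1 − 0.085 = 0.915
¬¬¬((ψ ∧ (χ → χ)) ↔ (χ → ψ)) = 1 − 0.915 = 0.085
¬¬¬((ψ ∧ (χ → χ)) ↔ (χ → ψ)) ↔ χ = 1 − |0.085 − 0.357| = 1 − 0.272 = 0.728

0.728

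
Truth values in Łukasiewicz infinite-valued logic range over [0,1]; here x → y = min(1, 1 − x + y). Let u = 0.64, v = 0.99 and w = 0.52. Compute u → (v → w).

v → w = min(1, 1 − 0.99 + 0.52) = min(1, 0.53) = 0.53
u → (v → w) = min(1, 1 − 0.64 + 0.53) = min(1, 0.89) = 0.89

0.89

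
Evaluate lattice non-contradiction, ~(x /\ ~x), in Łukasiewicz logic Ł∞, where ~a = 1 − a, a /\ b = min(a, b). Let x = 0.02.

0.98

~x = 1 − 0.02 = 0.98
x /\ ~x = min(0.02, 0.98) = 0.02
~(x /\ ~x) = 1 − 0.02 = 0.98
(The value 0.98 < 1 shows this instance is not satisfied; not a Ł∞-tautology — its value is 1 − min(a, 1−a).)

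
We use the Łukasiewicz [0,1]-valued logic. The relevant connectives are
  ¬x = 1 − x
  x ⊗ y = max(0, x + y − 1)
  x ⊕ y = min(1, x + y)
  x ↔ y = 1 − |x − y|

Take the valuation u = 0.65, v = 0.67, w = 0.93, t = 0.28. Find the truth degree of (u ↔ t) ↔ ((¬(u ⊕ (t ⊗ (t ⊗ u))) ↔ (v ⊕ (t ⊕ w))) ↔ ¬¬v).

u ↔ t = 1 − |0.65 − 0.28| = 1 − 0.37 = 0.63
t ⊗ u = max(0, 0.28 + 0.65 − 1) = max(0, -0.07) = 0.00
t ⊗ (t ⊗ u) = max(0, 0.28 + 0.00 − 1) = max(0, -0.72) = 0.00
u ⊕ (t ⊗ (t ⊗ u)) = min(1, 0.65 + 0.00) = min(1, 0.65) = 0.65
¬(u ⊕ (t ⊗ (t ⊗ u))) = 1 − 0.65 = 0.35
t ⊕ w = min(1, 0.28 + 0.93) = min(1, 1.21) = 1.00
v ⊕ (t ⊕ w) = min(1, 0.67 + 1.00) = min(1, 1.67) = 1.00
¬(u ⊕ (t ⊗ (t ⊗ u))) ↔ (v ⊕ (t ⊕ w)) = 1 − |0.35 − 1.00| = 1 − 0.65 = 0.35
¬v = 1 − 0.67 = 0.33
¬¬v = 1 − 0.33 = 0.67
(¬(u ⊕ (t ⊗ (t ⊗ u))) ↔ (v ⊕ (t ⊕ w))) ↔ ¬¬v = 1 − |0.35 − 0.67| = 1 − 0.32 = 0.68
(u ↔ t) ↔ ((¬(u ⊕ (t ⊗ (t ⊗ u))) ↔ (v ⊕ (t ⊕ w))) ↔ ¬¬v) = 1 − |0.63 − 0.68| = 1 − 0.05 = 0.95

0.95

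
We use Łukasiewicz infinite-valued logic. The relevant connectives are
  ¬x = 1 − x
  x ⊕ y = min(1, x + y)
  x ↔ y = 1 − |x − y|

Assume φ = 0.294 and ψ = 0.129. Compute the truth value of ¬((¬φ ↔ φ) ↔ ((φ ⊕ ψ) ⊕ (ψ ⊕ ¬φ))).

0.412

¬φ = 1 − 0.294 = 0.706
¬φ ↔ φ = 1 − |0.706 − 0.294| = 1 − 0.412 = 0.588
φ ⊕ ψ = min(1, 0.294 + 0.129) = min(1, 0.423) = 0.423
ψ ⊕ ¬φ = min(1, 0.129 + 0.706) = min(1, 0.835) = 0.835
(φ ⊕ ψ) ⊕ (ψ ⊕ ¬φ) = min(1, 0.423 + 0.835) = min(1, 1.258) = 1.000
(¬φ ↔ φ) ↔ ((φ ⊕ ψ) ⊕ (ψ ⊕ ¬φ)) = 1 − |0.588 − 1.000| = 1 − 0.412 = 0.588
¬((¬φ ↔ φ) ↔ ((φ ⊕ ψ) ⊕ (ψ ⊕ ¬φ))) = 1 − 0.588 = 0.412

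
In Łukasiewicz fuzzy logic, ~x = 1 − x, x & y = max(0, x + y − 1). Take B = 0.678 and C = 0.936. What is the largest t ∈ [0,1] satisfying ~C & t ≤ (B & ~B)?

0.936

~C = 1 − 0.936 = 0.064
So the left factor is ~C = 0.064.
~B = 1 − 0.678 = 0.322
B & ~B = max(0, 0.678 + 0.322 − 1) = max(0, 0.000) = 0.000
So the right-hand bound is B & ~B = 0.000.
The residuum of the Łukasiewicz t-norm gives the supremum: min(1, 1 − 0.064 + 0.000).
1 − 0.064 + 0.000 = 0.936, so t = min(1, 0.936) = 0.936.
Check: 0.064 & 0.936 = max(0, 0.000) = 0.000 ≤ 0.000.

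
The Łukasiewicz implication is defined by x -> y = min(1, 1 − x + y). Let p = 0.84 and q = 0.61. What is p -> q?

0.77

p -> q = min(1, 1 − 0.84 + 0.61) = min(1, 0.77) = 0.77
For comparison, the Gödel implication (1 if x ≤ y else y) would give 0.61.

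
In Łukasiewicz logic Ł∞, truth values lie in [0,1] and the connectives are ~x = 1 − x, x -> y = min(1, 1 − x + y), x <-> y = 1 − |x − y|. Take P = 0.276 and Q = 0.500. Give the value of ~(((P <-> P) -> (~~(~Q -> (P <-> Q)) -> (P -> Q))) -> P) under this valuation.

0.724

P <-> P = 1 − |0.276 − 0.276| = 1 − 0.000 = 1.000
~Q = 1 − 0.500 = 0.500
P <-> Q = 1 − |0.276 − 0.500| = 1 − 0.224 = 0.776
~Q -> (P <-> Q) = min(1, 1 − 0.500 + 0.776) = min(1, 1.276) = 1.000
~(~Q -> (P <-> Q)) = 1 − 1.000 = 0.000
~~(~Q -> (P <-> Q)) = 1 − 0.000 = 1.000
P -> Q = min(1, 1 − 0.276 + 0.500) = min(1, 1.224) = 1.000
~~(~Q -> (P <-> Q)) -> (P -> Q) = min(1, 1 − 1.000 + 1.000) = min(1, 1.000) = 1.000
(P <-> P) -> (~~(~Q -> (P <-> Q)) -> (P -> Q)) = min(1, 1 − 1.000 + 1.000) = min(1, 1.000) = 1.000
((P <-> P) -> (~~(~Q -> (P <-> Q)) -> (P -> Q))) -> P = min(1, 1 − 1.000 + 0.276) = min(1, 0.276) = 0.276
~(((P <-> P) -> (~~(~Q -> (P <-> Q)) -> (P -> Q))) -> P) = 1 − 0.276 = 0.724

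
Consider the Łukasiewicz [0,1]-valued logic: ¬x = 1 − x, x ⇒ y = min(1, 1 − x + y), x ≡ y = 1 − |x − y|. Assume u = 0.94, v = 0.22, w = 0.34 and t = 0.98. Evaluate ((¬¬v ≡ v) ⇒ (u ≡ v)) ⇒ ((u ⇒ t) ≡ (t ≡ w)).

¬v = 1 − 0.22 = 0.78
¬¬v = 1 − 0.78 = 0.22
¬¬v ≡ v = 1 − |0.22 − 0.22| = 1 − 0.00 = 1.00
u ≡ v = 1 − |0.94 − 0.22| = 1 − 0.72 = 0.28
(¬¬v ≡ v) ⇒ (u ≡ v) = min(1, 1 − 1.00 + 0.28) = min(1, 0.28) = 0.28
u ⇒ t = min(1, 1 − 0.94 + 0.98) = min(1, 1.04) = 1.00
t ≡ w = 1 − |0.98 − 0.34| = 1 − 0.64 = 0.36
(u ⇒ t) ≡ (t ≡ w) = 1 − |1.00 − 0.36| = 1 − 0.64 = 0.36
((¬¬v ≡ v) ⇒ (u ≡ v)) ⇒ ((u ⇒ t) ≡ (t ≡ w)) = min(1, 1 − 0.28 + 0.36) = min(1, 1.08) = 1.00

1.00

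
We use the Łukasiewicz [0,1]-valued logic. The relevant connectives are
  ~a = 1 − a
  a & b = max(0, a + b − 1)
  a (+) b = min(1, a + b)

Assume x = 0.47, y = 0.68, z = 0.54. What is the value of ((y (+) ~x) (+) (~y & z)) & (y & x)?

~x = 1 − 0.47 = 0.53
y (+) ~x = min(1, 0.68 + 0.53) = min(1, 1.21) = 1.00
~y = 1 − 0.68 = 0.32
~y & z = max(0, 0.32 + 0.54 − 1) = max(0, -0.14) = 0.00
(y (+) ~x) (+) (~y & z) = min(1, 1.00 + 0.00) = min(1, 1.00) = 1.00
y & x = max(0, 0.68 + 0.47 − 1) = max(0, 0.15) = 0.15
((y (+) ~x) (+) (~y & z)) & (y & x) = max(0, 1.00 + 0.15 − 1) = max(0, 0.15) = 0.15

0.15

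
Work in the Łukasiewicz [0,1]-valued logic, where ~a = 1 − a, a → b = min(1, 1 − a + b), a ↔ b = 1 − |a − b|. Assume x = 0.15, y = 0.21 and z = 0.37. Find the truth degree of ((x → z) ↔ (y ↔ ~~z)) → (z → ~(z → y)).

0.95

x → z = min(1, 1 − 0.15 + 0.37) = min(1, 1.22) = 1.00
~z = 1 − 0.37 = 0.63
~~z = 1 − 0.63 = 0.37
y ↔ ~~z = 1 − |0.21 − 0.37| = 1 − 0.16 = 0.84
(x → z) ↔ (y ↔ ~~z) = 1 − |1.00 − 0.84| = 1 − 0.16 = 0.84
z → y = min(1, 1 − 0.37 + 0.21) = min(1, 0.84) = 0.84
~(z → y) = 1 − 0.84 = 0.16
z → ~(z → y) = min(1, 1 − 0.37 + 0.16) = min(1, 0.79) = 0.79
((x → z) ↔ (y ↔ ~~z)) → (z → ~(z → y)) = min(1, 1 − 0.84 + 0.79) = min(1, 0.95) = 0.95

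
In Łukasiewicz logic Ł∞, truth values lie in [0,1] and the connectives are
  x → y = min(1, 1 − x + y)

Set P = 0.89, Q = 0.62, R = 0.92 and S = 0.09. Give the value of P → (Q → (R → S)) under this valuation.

R → S = min(1, 1 − 0.92 + 0.09) = min(1, 0.17) = 0.17
Q → (R → S) = min(1, 1 − 0.62 + 0.17) = min(1, 0.55) = 0.55
P → (Q → (R → S)) = min(1, 1 − 0.89 + 0.55) = min(1, 0.66) = 0.66

0.66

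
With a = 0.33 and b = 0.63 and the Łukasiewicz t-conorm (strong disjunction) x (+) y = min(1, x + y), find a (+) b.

a (+) b = min(1, 0.33 + 0.63) = min(1, 0.96) = 0.96
For comparison, the Gödel t-conorm max(x, y) would give 0.63.

0.96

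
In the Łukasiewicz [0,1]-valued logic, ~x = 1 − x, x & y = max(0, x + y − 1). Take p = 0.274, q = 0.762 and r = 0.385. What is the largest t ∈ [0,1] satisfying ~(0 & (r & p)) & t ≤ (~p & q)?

r & p = max(0, 0.385 + 0.274 − 1) = max(0, -0.341) = 0.000
0 & (r & p) = max(0, 0.000 + 0.000 − 1) = max(0, -1.000) = 0.000
~(0 & (r & p)) = 1 − 0.000 = 1.000
So the left factor is ~(0 & (r & p)) = 1.000.
~p = 1 − 0.274 = 0.726
~p & q = max(0, 0.726 + 0.762 − 1) = max(0, 0.488) = 0.488
So the right-hand bound is ~p & q = 0.488.
The residuum of the Łukasiewicz t-norm gives the supremum: min(1, 1 − 1.000 + 0.488).
1 − 1.000 + 0.488 = 0.488, so t = min(1, 0.488) = 0.488.
Check: 1.000 & 0.488 = max(0, 0.488) = 0.488 ≤ 0.488.

0.488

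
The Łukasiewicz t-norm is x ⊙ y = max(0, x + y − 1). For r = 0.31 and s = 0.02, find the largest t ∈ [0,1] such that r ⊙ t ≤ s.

0.71

The residuum of the Łukasiewicz t-norm gives the supremum: min(1, 1 − 0.31 + 0.02).
1 − 0.31 + 0.02 = 0.71, so t = min(1, 0.71) = 0.71.
Check: 0.31 ⊙ 0.71 = max(0, 0.02) = 0.02 ≤ 0.02.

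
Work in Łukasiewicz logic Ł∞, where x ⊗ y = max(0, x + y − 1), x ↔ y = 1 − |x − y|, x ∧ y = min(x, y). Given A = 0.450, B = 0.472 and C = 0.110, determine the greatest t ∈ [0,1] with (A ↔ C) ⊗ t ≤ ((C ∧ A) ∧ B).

0.450

A ↔ C = 1 − |0.450 − 0.110| = 1 − 0.340 = 0.660
So the left factor is A ↔ C = 0.660.
C ∧ A = min(0.110, 0.450) = 0.110
(C ∧ A) ∧ B = min(0.110, 0.472) = 0.110
So the right-hand bound is (C ∧ A) ∧ B = 0.110.
The residuum of the Łukasiewicz t-norm gives the supremum: min(1, 1 − 0.660 + 0.110).
1 − 0.660 + 0.110 = 0.450, so t = min(1, 0.450) = 0.450.
Check: 0.660 ⊗ 0.450 = max(0, 0.110) = 0.110 ≤ 0.110.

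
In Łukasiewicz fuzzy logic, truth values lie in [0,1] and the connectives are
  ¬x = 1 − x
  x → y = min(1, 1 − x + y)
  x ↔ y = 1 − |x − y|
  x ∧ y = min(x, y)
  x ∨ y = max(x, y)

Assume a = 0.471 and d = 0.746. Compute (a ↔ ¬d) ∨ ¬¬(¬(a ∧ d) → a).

0.942

¬d = 1 − 0.746 = 0.254
a ↔ ¬d = 1 − |0.471 − 0.254| = 1 − 0.217 = 0.783
a ∧ d = min(0.471, 0.746) = 0.471
¬(a ∧ d) = 1 − 0.471 = 0.529
¬(a ∧ d) → a = min(1, 1 − 0.529 + 0.471) = min(1, 0.942) = 0.942
¬(¬(a ∧ d) → a) = 1 − 0.942 = 0.058
¬¬(¬(a ∧ d) → a) = 1 − 0.058 = 0.942
(a ↔ ¬d) ∨ ¬¬(¬(a ∧ d) → a) = max(0.783, 0.942) = 0.942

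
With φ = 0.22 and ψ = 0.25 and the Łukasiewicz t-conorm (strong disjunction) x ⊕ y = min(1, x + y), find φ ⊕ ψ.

φ ⊕ ψ = min(1, 0.22 + 0.25) = min(1, 0.47) = 0.47
For comparison, the Gödel t-conorm max(x, y) would give 0.25.

0.47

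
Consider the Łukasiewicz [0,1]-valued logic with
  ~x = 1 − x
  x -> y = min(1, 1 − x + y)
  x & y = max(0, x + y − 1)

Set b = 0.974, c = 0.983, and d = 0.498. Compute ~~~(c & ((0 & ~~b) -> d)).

~b = 1 − 0.974 = 0.026
~~b = 1 − 0.026 = 0.974
0 & ~~b = max(0, 0.000 + 0.974 − 1) = max(0, -0.026) = 0.000
(0 & ~~b) -> d = min(1, 1 − 0.000 + 0.498) = min(1, 1.498) = 1.000
c & ((0 & ~~b) -> d) = max(0, 0.983 + 1.000 − 1) = max(0, 0.983) = 0.983
~(c & ((0 & ~~b) -> d)) = 1 − 0.983 = 0.017
~~(c & ((0 & ~~b) -> d)) = 1 − 0.017 = 0.983
~~~(c & ((0 & ~~b) -> d)) = 1 − 0.983 = 0.017

0.017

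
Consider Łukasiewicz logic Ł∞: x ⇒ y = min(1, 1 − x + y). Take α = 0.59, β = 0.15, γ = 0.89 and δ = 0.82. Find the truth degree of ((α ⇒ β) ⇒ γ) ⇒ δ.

α ⇒ β = min(1, 1 − 0.59 + 0.15) = min(1, 0.56) = 0.56
(α ⇒ β) ⇒ γ = min(1, 1 − 0.56 + 0.89) = min(1, 1.33) = 1.00
((α ⇒ β) ⇒ γ) ⇒ δ = min(1, 1 − 1.00 + 0.82) = min(1, 0.82) = 0.82

0.82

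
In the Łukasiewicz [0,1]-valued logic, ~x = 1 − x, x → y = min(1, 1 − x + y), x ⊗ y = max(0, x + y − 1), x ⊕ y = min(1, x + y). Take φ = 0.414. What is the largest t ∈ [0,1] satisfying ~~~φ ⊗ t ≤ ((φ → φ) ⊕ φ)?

1.000

~φ = 1 − 0.414 = 0.586
~~φ = 1 − 0.586 = 0.414
~~~φ = 1 − 0.414 = 0.586
So the left factor is ~~~φ = 0.586.
φ → φ = min(1, 1 − 0.414 + 0.414) = min(1, 1.000) = 1.000
(φ → φ) ⊕ φ = min(1, 1.000 + 0.414) = min(1, 1.414) = 1.000
So the right-hand bound is (φ → φ) ⊕ φ = 1.000.
The residuum of the Łukasiewicz t-norm gives the supremum: min(1, 1 − 0.586 + 1.000).
1 − 0.586 + 1.000 = 1.414, so t = min(1, 1.414) = 1.000.
Check: 0.586 ⊗ 1.000 = max(0, 0.586) = 0.586 ≤ 1.000.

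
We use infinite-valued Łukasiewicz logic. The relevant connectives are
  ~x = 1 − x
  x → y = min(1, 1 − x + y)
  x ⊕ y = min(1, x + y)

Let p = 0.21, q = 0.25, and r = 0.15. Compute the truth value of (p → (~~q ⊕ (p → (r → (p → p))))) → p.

0.21

~q = 1 − 0.25 = 0.75
~~q = 1 − 0.75 = 0.25
p → p = min(1, 1 − 0.21 + 0.21) = min(1, 1.00) = 1.00
r → (p → p) = min(1, 1 − 0.15 + 1.00) = min(1, 1.85) = 1.00
p → (r → (p → p)) = min(1, 1 − 0.21 + 1.00) = min(1, 1.79) = 1.00
~~q ⊕ (p → (r → (p → p))) = min(1, 0.25 + 1.00) = min(1, 1.25) = 1.00
p → (~~q ⊕ (p → (r → (p → p)))) = min(1, 1 − 0.21 + 1.00) = min(1, 1.79) = 1.00
(p → (~~q ⊕ (p → (r → (p → p))))) → p = min(1, 1 − 1.00 + 0.21) = min(1, 0.21) = 0.21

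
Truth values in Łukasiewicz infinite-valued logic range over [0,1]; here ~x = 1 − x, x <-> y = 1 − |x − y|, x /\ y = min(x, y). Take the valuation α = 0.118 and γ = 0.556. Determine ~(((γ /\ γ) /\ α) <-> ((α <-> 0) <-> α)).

γ /\ γ = min(0.556, 0.556) = 0.556
(γ /\ γ) /\ α = min(0.556, 0.118) = 0.118
α <-> 0 = 1 − |0.118 − 0.000| = 1 − 0.118 = 0.882
(α <-> 0) <-> α = 1 − |0.882 − 0.118| = 1 − 0.764 = 0.236
((γ /\ γ) /\ α) <-> ((α <-> 0) <-> α) = 1 − |0.118 − 0.236| = 1 − 0.118 = 0.882
~(((γ /\ γ) /\ α) <-> ((α <-> 0) <-> α)) = 1 − 0.882 = 0.118

0.118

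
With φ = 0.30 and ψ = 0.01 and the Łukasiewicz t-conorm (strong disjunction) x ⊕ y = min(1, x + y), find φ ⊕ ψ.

0.31

φ ⊕ ψ = min(1, 0.30 + 0.01) = min(1, 0.31) = 0.31
For comparison, the Gödel t-conorm max(x, y) would give 0.30.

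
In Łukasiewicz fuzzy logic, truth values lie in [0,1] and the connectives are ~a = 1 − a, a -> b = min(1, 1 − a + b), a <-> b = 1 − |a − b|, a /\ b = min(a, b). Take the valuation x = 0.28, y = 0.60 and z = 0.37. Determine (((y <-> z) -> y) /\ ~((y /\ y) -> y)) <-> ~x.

0.28

y <-> z = 1 − |0.60 − 0.37| = 1 − 0.23 = 0.77
(y <-> z) -> y = min(1, 1 − 0.77 + 0.60) = min(1, 0.83) = 0.83
y /\ y = min(0.60, 0.60) = 0.60
(y /\ y) -> y = min(1, 1 − 0.60 + 0.60) = min(1, 1.00) = 1.00
~((y /\ y) -> y) = 1 − 1.00 = 0.00
((y <-> z) -> y) /\ ~((y /\ y) -> y) = min(0.83, 0.00) = 0.00
~x = 1 − 0.28 = 0.72
(((y <-> z) -> y) /\ ~((y /\ y) -> y)) <-> ~x = 1 − |0.00 − 0.72| = 1 − 0.72 = 0.28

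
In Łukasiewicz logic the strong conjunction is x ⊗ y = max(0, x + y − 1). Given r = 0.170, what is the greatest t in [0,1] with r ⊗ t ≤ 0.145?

0.975

The residuum of the Łukasiewicz t-norm gives the supremum: min(1, 1 − 0.170 + 0.145).
1 − 0.170 + 0.145 = 0.975, so t = min(1, 0.975) = 0.975.
Check: 0.170 ⊗ 0.975 = max(0, 0.145) = 0.145 ≤ 0.145.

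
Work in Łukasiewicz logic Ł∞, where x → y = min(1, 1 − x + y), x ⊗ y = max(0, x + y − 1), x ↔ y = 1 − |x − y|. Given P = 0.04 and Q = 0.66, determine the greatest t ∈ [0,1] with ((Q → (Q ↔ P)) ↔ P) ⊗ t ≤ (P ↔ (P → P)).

Q ↔ P = 1 − |0.66 − 0.04| = 1 − 0.62 = 0.38
Q → (Q ↔ P) = min(1, 1 − 0.66 + 0.38) = min(1, 0.72) = 0.72
(Q → (Q ↔ P)) ↔ P = 1 − |0.72 − 0.04| = 1 − 0.68 = 0.32
So the left factor is (Q → (Q ↔ P)) ↔ P = 0.32.
P → P = min(1, 1 − 0.04 + 0.04) = min(1, 1.00) = 1.00
P ↔ (P → P) = 1 − |0.04 − 1.00| = 1 − 0.96 = 0.04
So the right-hand bound is P ↔ (P → P) = 0.04.
The residuum of the Łukasiewicz t-norm gives the supremum: min(1, 1 − 0.32 + 0.04).
1 − 0.32 + 0.04 = 0.72, so t = min(1, 0.72) = 0.72.
Check: 0.32 ⊗ 0.72 = max(0, 0.04) = 0.04 ≤ 0.04.

0.72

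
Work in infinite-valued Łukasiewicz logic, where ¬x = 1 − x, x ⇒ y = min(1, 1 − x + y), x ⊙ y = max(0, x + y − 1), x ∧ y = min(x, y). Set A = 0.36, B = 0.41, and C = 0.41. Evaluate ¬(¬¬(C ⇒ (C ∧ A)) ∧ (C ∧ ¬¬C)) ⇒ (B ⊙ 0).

0.41

C ∧ A = min(0.41, 0.36) = 0.36
C ⇒ (C ∧ A) = min(1, 1 − 0.41 + 0.36) = min(1, 0.95) = 0.95
¬(C ⇒ (C ∧ A)) = 1 − 0.95 = 0.05
¬¬(C ⇒ (C ∧ A)) = 1 − 0.05 = 0.95
¬C = 1 − 0.41 = 0.59
¬¬C = 1 − 0.59 = 0.41
C ∧ ¬¬C = min(0.41, 0.41) = 0.41
¬¬(C ⇒ (C ∧ A)) ∧ (C ∧ ¬¬C) = min(0.95, 0.41) = 0.41
¬(¬¬(C ⇒ (C ∧ A)) ∧ (C ∧ ¬¬C)) = 1 − 0.41 = 0.59
B ⊙ 0 = max(0, 0.41 + 0.00 − 1) = max(0, -0.59) = 0.00
¬(¬¬(C ⇒ (C ∧ A)) ∧ (C ∧ ¬¬C)) ⇒ (B ⊙ 0) = min(1, 1 − 0.59 + 0.00) = min(1, 0.41) = 0.41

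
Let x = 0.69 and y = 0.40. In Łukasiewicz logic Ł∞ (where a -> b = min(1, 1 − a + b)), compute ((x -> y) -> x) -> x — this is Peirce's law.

x -> y = min(1, 1 − 0.69 + 0.40) = min(1, 0.71) = 0.71
(x -> y) -> x = min(1, 1 − 0.71 + 0.69) = min(1, 0.98) = 0.98
((x -> y) -> x) -> x = min(1, 1 − 0.98 + 0.69) = min(1, 0.71) = 0.71
(The value 0.71 < 1 shows this instance is not satisfied; not a Ł∞-tautology in general.)

0.71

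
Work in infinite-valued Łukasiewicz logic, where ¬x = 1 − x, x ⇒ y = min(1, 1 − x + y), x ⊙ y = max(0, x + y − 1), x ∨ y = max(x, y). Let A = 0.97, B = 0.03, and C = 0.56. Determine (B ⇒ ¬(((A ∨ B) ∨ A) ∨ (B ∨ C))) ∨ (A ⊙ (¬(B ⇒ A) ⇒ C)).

1.00

A ∨ B = max(0.97, 0.03) = 0.97
(A ∨ B) ∨ A = max(0.97, 0.97) = 0.97
B ∨ C = max(0.03, 0.56) = 0.56
((A ∨ B) ∨ A) ∨ (B ∨ C) = max(0.97, 0.56) = 0.97
¬(((A ∨ B) ∨ A) ∨ (B ∨ C)) = 1 − 0.97 = 0.03
B ⇒ ¬(((A ∨ B) ∨ A) ∨ (B ∨ C)) = min(1, 1 − 0.03 + 0.03) = min(1, 1.00) = 1.00
B ⇒ A = min(1, 1 − 0.03 + 0.97) = min(1, 1.94) = 1.00
¬(B ⇒ A) = 1 − 1.00 = 0.00
¬(B ⇒ A) ⇒ C = min(1, 1 − 0.00 + 0.56) = min(1, 1.56) = 1.00
A ⊙ (¬(B ⇒ A) ⇒ C) = max(0, 0.97 + 1.00 − 1) = max(0, 0.97) = 0.97
(B ⇒ ¬(((A ∨ B) ∨ A) ∨ (B ∨ C))) ∨ (A ⊙ (¬(B ⇒ A) ⇒ C)) = max(1.00, 0.97) = 1.00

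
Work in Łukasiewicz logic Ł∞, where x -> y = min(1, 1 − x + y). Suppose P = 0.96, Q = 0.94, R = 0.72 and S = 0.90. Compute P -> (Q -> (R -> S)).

R -> S = min(1, 1 − 0.72 + 0.90) = min(1, 1.18) = 1.00
Q -> (R -> S) = min(1, 1 − 0.94 + 1.00) = min(1, 1.06) = 1.00
P -> (Q -> (R -> S)) = min(1, 1 − 0.96 + 1.00) = min(1, 1.04) = 1.00

1.00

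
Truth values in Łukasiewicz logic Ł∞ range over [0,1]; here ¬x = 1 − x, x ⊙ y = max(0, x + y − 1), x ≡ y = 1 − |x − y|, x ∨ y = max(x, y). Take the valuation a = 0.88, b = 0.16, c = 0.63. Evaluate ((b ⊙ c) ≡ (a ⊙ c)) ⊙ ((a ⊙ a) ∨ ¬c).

0.25

b ⊙ c = max(0, 0.16 + 0.63 − 1) = max(0, -0.21) = 0.00
a ⊙ c = max(0, 0.88 + 0.63 − 1) = max(0, 0.51) = 0.51
(b ⊙ c) ≡ (a ⊙ c) = 1 − |0.00 − 0.51| = 1 − 0.51 = 0.49
a ⊙ a = max(0, 0.88 + 0.88 − 1) = max(0, 0.76) = 0.76
¬c = 1 − 0.63 = 0.37
(a ⊙ a) ∨ ¬c = max(0.76, 0.37) = 0.76
((b ⊙ c) ≡ (a ⊙ c)) ⊙ ((a ⊙ a) ∨ ¬c) = max(0, 0.49 + 0.76 − 1) = max(0, 0.25) = 0.25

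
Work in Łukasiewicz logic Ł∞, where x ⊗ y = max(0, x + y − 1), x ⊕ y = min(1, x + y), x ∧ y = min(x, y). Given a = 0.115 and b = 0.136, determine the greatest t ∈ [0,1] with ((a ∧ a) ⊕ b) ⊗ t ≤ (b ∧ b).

0.885

a ∧ a = min(0.115, 0.115) = 0.115
(a ∧ a) ⊕ b = min(1, 0.115 + 0.136) = min(1, 0.251) = 0.251
So the left factor is (a ∧ a) ⊕ b = 0.251.
b ∧ b = min(0.136, 0.136) = 0.136
So the right-hand bound is b ∧ b = 0.136.
The residuum of the Łukasiewicz t-norm gives the supremum: min(1, 1 − 0.251 + 0.136).
1 − 0.251 + 0.136 = 0.885, so t = min(1, 0.885) = 0.885.
Check: 0.251 ⊗ 0.885 = max(0, 0.136) = 0.136 ≤ 0.136.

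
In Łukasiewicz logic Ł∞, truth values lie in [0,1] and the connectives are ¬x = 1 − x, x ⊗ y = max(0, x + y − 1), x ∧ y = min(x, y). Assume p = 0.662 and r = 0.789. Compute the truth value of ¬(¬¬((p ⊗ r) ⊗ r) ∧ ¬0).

0.760

p ⊗ r = max(0, 0.662 + 0.789 − 1) = max(0, 0.451) = 0.451
(p ⊗ r) ⊗ r = max(0, 0.451 + 0.789 − 1) = max(0, 0.240) = 0.240
¬((p ⊗ r) ⊗ r) = 1 − 0.240 = 0.760
¬¬((p ⊗ r) ⊗ r) = 1 − 0.760 = 0.240
¬0 = 1 − 0.000 = 1.000
¬¬((p ⊗ r) ⊗ r) ∧ ¬0 = min(0.240, 1.000) = 0.240
¬(¬¬((p ⊗ r) ⊗ r) ∧ ¬0) = 1 − 0.240 = 0.760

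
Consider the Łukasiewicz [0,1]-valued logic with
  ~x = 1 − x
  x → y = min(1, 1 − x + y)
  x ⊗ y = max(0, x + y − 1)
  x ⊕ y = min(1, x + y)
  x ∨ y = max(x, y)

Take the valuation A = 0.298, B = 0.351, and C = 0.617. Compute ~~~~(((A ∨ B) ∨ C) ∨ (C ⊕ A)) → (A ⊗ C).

A ∨ B = max(0.298, 0.351) = 0.351
(A ∨ B) ∨ C = max(0.351, 0.617) = 0.617
C ⊕ A = min(1, 0.617 + 0.298) = min(1, 0.915) = 0.915
((A ∨ B) ∨ C) ∨ (C ⊕ A) = max(0.617, 0.915) = 0.915
~(((A ∨ B) ∨ C) ∨ (C ⊕ A)) = 1 − 0.915 = 0.085
~~(((A ∨ B) ∨ C) ∨ (C ⊕ A)) = 1 − 0.085 = 0.915
~~~(((A ∨ B) ∨ C) ∨ (C ⊕ A)) = 1 − 0.915 = 0.085
~~~~(((A ∨ B) ∨ C) ∨ (C ⊕ A)) = 1 − 0.085 = 0.915
A ⊗ C = max(0, 0.298 + 0.617 − 1) = max(0, -0.085) = 0.000
~~~~(((A ∨ B) ∨ C) ∨ (C ⊕ A)) → (A ⊗ C) = min(1, 1 − 0.915 + 0.000) = min(1, 0.085) = 0.085

0.085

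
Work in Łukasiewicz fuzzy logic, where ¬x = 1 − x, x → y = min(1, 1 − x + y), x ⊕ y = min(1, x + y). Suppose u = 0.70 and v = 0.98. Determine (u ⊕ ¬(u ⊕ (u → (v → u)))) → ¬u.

v → u = min(1, 1 − 0.98 + 0.70) = min(1, 0.72) = 0.72
u → (v → u) = min(1, 1 − 0.70 + 0.72) = min(1, 1.02) = 1.00
u ⊕ (u → (v → u)) = min(1, 0.70 + 1.00) = min(1, 1.70) = 1.00
¬(u ⊕ (u → (v → u))) = 1 − 1.00 = 0.00
u ⊕ ¬(u ⊕ (u → (v → u))) = min(1, 0.70 + 0.00) = min(1, 0.70) = 0.70
¬u = 1 − 0.70 = 0.30
(u ⊕ ¬(u ⊕ (u → (v → u)))) → ¬u = min(1, 1 − 0.70 + 0.30) = min(1, 0.60) = 0.60

0.60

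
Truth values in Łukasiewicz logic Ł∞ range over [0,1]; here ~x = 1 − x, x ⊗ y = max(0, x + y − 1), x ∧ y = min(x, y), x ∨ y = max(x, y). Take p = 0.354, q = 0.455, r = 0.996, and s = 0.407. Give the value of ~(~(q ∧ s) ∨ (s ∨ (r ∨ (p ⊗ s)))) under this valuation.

q ∧ s = min(0.455, 0.407) = 0.407
~(q ∧ s) = 1 − 0.407 = 0.593
p ⊗ s = max(0, 0.354 + 0.407 − 1) = max(0, -0.239) = 0.000
r ∨ (p ⊗ s) = max(0.996, 0.000) = 0.996
s ∨ (r ∨ (p ⊗ s)) = max(0.407, 0.996) = 0.996
~(q ∧ s) ∨ (s ∨ (r ∨ (p ⊗ s))) = max(0.593, 0.996) = 0.996
~(~(q ∧ s) ∨ (s ∨ (r ∨ (p ⊗ s)))) = 1 − 0.996 = 0.004

0.004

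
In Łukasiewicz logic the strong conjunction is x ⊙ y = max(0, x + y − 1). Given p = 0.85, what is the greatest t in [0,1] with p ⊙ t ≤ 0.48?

The residuum of the Łukasiewicz t-norm gives the supremum: min(1, 1 − 0.85 + 0.48).
1 − 0.85 + 0.48 = 0.63, so t = min(1, 0.63) = 0.63.
Check: 0.85 ⊙ 0.63 = max(0, 0.48) = 0.48 ≤ 0.48.

0.63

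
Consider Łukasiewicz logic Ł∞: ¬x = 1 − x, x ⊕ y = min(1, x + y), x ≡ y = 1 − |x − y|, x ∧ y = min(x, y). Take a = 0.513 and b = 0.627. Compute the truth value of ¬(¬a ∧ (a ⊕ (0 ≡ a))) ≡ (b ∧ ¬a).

0.974

¬a = 1 − 0.513 = 0.487
0 ≡ a = 1 − |0.000 − 0.513| = 1 − 0.513 = 0.487
a ⊕ (0 ≡ a) = min(1, 0.513 + 0.487) = min(1, 1.000) = 1.000
¬a ∧ (a ⊕ (0 ≡ a)) = min(0.487, 1.000) = 0.487
¬(¬a ∧ (a ⊕ (0 ≡ a))) = 1 − 0.487 = 0.513
b ∧ ¬a = min(0.627, 0.487) = 0.487
¬(¬a ∧ (a ⊕ (0 ≡ a))) ≡ (b ∧ ¬a) = 1 − |0.513 − 0.487| = 1 − 0.026 = 0.974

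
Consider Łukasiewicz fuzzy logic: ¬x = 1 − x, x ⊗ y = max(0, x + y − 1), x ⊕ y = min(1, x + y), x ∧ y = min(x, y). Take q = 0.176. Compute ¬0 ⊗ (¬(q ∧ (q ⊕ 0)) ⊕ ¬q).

1.000

¬0 = 1 − 0.000 = 1.000
q ⊕ 0 = min(1, 0.176 + 0.000) = min(1, 0.176) = 0.176
q ∧ (q ⊕ 0) = min(0.176, 0.176) = 0.176
¬(q ∧ (q ⊕ 0)) = 1 − 0.176 = 0.824
¬q = 1 − 0.176 = 0.824
¬(q ∧ (q ⊕ 0)) ⊕ ¬q = min(1, 0.824 + 0.824) = min(1, 1.648) = 1.000
¬0 ⊗ (¬(q ∧ (q ⊕ 0)) ⊕ ¬q) = max(0, 1.000 + 1.000 − 1) = max(0, 1.000) = 1.000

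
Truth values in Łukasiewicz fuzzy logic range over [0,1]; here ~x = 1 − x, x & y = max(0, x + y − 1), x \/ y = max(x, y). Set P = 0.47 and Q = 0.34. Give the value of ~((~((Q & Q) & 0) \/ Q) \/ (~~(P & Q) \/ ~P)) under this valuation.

Q & Q = max(0, 0.34 + 0.34 − 1) = max(0, -0.32) = 0.00
(Q & Q) & 0 = max(0, 0.00 + 0.00 − 1) = max(0, -1.00) = 0.00
~((Q & Q) & 0) = 1 − 0.00 = 1.00
~((Q & Q) & 0) \/ Q = max(1.00, 0.34) = 1.00
P & Q = max(0, 0.47 + 0.34 − 1) = max(0, -0.19) = 0.00
~(P & Q) = 1 − 0.00 = 1.00
~~(P & Q) = 1 − 1.00 = 0.00
~P = 1 − 0.47 = 0.53
~~(P & Q) \/ ~P = max(0.00, 0.53) = 0.53
(~((Q & Q) & 0) \/ Q) \/ (~~(P & Q) \/ ~P) = max(1.00, 0.53) = 1.00
~((~((Q & Q) & 0) \/ Q) \/ (~~(P & Q) \/ ~P)) = 1 − 1.00 = 0.00

0.00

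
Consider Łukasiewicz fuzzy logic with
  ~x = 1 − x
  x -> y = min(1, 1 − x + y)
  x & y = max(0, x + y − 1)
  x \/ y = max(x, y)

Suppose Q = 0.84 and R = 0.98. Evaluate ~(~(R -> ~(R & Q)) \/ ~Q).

R & Q = max(0, 0.98 + 0.84 − 1) = max(0, 0.82) = 0.82
~(R & Q) = 1 − 0.82 = 0.18
R -> ~(R & Q) = min(1, 1 − 0.98 + 0.18) = min(1, 0.20) = 0.20
~(R -> ~(R & Q)) = 1 − 0.20 = 0.80
~Q = 1 − 0.84 = 0.16
~(R -> ~(R & Q)) \/ ~Q = max(0.80, 0.16) = 0.80
~(~(R -> ~(R & Q)) \/ ~Q) = 1 − 0.80 = 0.20

0.20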